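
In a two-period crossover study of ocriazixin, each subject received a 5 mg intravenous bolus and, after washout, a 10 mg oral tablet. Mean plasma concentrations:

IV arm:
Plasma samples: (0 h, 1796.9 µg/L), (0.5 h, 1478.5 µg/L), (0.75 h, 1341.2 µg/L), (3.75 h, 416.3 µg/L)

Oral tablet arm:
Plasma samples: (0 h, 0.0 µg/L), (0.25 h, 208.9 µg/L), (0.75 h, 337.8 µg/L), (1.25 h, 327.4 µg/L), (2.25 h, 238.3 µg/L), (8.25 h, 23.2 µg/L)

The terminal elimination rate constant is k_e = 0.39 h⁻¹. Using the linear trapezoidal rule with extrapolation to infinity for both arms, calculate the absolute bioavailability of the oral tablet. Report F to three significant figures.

F = 0.149

Trapezoidal AUC_0→3.75 (IV):
  [0→0.5]: (1796.9+1478.5)/2 × 0.5 = 818.85
  [0.5→0.75]: (1478.5+1341.2)/2 × 0.25 = 352.4625
  [0.75→3.75]: (1341.2+416.3)/2 × 3 = 2636.25
  Sum = 3807.5625 µg/L·h
IV tail: 416.3/0.39 = 1067.436; AUC_iv,0→∞ = 3807.5625 + 1067.436 = 4874.9985 µg/L·h
Trapezoidal AUC_0→8.25 (oral tablet):
  [0→0.25]: (0.0+208.9)/2 × 0.25 = 26.1125
  [0.25→0.75]: (208.9+337.8)/2 × 0.5 = 136.675
  [0.75→1.25]: (337.8+327.4)/2 × 0.5 = 166.3
  [1.25→2.25]: (327.4+238.3)/2 × 1 = 282.85
  [2.25→8.25]: (238.3+23.2)/2 × 6 = 784.5
  Sum = 1396.4375 µg/L·h
oral tablet tail: 23.2/0.39 = 59.487; AUC_ev,0→∞ = 1396.4375 + 59.487 = 1455.9245 µg/L·h
F = (AUC_ev/D_ev)/(AUC_iv/D_iv) = (1455.9245/10)/(4874.9985/5) = 145.59245/974.9997 = 0.1493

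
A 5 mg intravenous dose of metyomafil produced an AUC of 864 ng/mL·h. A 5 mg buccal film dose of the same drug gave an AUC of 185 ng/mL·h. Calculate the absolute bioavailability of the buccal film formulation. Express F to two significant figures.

F = 0.21

F = (AUC_ev / D_ev) / (AUC_iv / D_iv)
  = (185/5) / (864/5)
  = 37 / 172.8 = 0.2141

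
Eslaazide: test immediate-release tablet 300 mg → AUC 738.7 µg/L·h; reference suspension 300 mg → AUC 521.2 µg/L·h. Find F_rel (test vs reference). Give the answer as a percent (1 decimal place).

F_rel = (AUC_test/D_test) / (AUC_ref/D_ref)
      = (738.7/300) / (521.2/300)
      = 2.46233 / 1.73733 = 1.4173 = 141.73%

F_rel = 141.7%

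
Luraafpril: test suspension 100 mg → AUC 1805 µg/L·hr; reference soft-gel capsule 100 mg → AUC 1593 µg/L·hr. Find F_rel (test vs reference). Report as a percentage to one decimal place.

F_rel = 113.3%

F_rel = (AUC_test/D_test) / (AUC_ref/D_ref)
      = (1805/100) / (1593/100)
      = 18.05 / 15.93 = 1.1331 = 113.31%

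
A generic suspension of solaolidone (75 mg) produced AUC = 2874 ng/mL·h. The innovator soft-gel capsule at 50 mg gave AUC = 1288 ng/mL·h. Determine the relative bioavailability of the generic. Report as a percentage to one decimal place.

F_rel = 148.8%

F_rel = (AUC_test/D_test) / (AUC_ref/D_ref)
      = (2874/75) / (1288/50)
      = 38.32 / 25.76 = 1.4876 = 148.76%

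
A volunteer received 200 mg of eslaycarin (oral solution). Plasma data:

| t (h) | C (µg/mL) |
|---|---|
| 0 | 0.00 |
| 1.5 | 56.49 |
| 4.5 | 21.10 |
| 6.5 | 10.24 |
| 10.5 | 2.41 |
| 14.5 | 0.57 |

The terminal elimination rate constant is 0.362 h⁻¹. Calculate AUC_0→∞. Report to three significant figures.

AUC = 223 µg/mL·h

Trapezoidal AUC_0→14.5:
  [0→1.5]: (0.00+56.49)/2 × 1.5 = 42.3675
  [1.5→4.5]: (56.49+21.10)/2 × 3 = 116.385
  [4.5→6.5]: (21.10+10.24)/2 × 2 = 31.34
  [6.5→10.5]: (10.24+2.41)/2 × 4 = 25.3
  [10.5→14.5]: (2.41+0.57)/2 × 4 = 5.96
  Sum = 221.3525 µg/mL·h
Extrapolated tail: C_last / k_e = 0.57 / 0.362 = 1.575
AUC_0→∞ = 221.3525 + 1.575 = 222.9275 µg/mL·h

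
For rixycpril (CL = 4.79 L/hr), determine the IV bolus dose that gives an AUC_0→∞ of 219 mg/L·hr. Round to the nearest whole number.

Dose = 1049 mg

Dose_iv = CL × AUC_0→∞
     = 4.79 × 219 = 1049.01 mg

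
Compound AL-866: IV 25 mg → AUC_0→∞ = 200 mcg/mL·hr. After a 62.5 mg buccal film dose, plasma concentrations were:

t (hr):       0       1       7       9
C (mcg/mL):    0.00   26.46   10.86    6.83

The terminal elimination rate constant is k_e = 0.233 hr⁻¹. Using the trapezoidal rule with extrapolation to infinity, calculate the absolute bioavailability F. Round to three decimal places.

F = 0.344

Trapezoidal AUC_0→9 (buccal film):
  [0→1]: (0.00+26.46)/2 × 1 = 13.23
  [1→7]: (26.46+10.86)/2 × 6 = 111.96
  [7→9]: (10.86+6.83)/2 × 2 = 17.69
  Sum = 142.88 mcg/mL·hr
Tail: C_last/k_e = 6.83/0.233 = 29.313
AUC_0→∞ (buccal film) = 142.88 + 29.313 = 172.193 mcg/mL·hr
F = (AUC_ev/D_ev)/(AUC_iv/D_iv) = (172.193/62.5)/(200/25) = 2.755088/8 = 0.3444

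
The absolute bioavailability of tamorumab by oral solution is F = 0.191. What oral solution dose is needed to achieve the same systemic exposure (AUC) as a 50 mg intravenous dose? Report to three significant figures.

For equal systemic exposure: F × D_ev = D_iv
D_ev = D_iv / F = 50 / 0.191 = 261.78 mg

D_oral = 262 mg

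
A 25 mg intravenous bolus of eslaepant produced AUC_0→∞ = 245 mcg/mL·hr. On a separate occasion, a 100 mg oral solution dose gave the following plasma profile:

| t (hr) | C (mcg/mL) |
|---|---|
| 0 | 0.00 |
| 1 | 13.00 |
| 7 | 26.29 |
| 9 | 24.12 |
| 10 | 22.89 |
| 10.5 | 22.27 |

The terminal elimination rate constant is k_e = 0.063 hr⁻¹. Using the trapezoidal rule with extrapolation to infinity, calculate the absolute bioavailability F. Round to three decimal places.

Trapezoidal AUC_0→10.5 (oral solution):
  [0→1]: (0.00+13.00)/2 × 1 = 6.5
  [1→7]: (13.00+26.29)/2 × 6 = 117.87
  [7→9]: (26.29+24.12)/2 × 2 = 50.41
  [9→10]: (24.12+22.89)/2 × 1 = 23.505
  [10→10.5]: (22.89+22.27)/2 × 0.5 = 11.29
  Sum = 209.575 mcg/mL·hr
Tail: C_last/k_e = 22.27/0.063 = 353.492
AUC_0→∞ (oral solution) = 209.575 + 353.492 = 563.067 mcg/mL·hr
F = (AUC_ev/D_ev)/(AUC_iv/D_iv) = (563.067/100)/(245/25) = 5.63067/9.8 = 0.5746

F = 0.575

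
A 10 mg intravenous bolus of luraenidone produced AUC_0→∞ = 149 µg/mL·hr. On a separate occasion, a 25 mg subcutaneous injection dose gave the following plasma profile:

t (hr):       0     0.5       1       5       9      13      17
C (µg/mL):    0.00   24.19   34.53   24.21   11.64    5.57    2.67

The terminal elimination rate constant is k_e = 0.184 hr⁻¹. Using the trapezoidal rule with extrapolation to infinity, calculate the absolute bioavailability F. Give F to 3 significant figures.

Trapezoidal AUC_0→17 (subcutaneous injection):
  [0→0.5]: (0.00+24.19)/2 × 0.5 = 6.0475
  [0.5→1]: (24.19+34.53)/2 × 0.5 = 14.68
  [1→5]: (34.53+24.21)/2 × 4 = 117.48
  [5→9]: (24.21+11.64)/2 × 4 = 71.7
  [9→13]: (11.64+5.57)/2 × 4 = 34.42
  [13→17]: (5.57+2.67)/2 × 4 = 16.48
  Sum = 260.8075 µg/mL·hr
Tail: C_last/k_e = 2.67/0.184 = 14.511
AUC_0→∞ (subcutaneous injection) = 260.8075 + 14.511 = 275.3185 µg/mL·hr
F = (AUC_ev/D_ev)/(AUC_iv/D_iv) = (275.3185/25)/(149/10) = 11.01274/14.9 = 0.7391

F = 0.739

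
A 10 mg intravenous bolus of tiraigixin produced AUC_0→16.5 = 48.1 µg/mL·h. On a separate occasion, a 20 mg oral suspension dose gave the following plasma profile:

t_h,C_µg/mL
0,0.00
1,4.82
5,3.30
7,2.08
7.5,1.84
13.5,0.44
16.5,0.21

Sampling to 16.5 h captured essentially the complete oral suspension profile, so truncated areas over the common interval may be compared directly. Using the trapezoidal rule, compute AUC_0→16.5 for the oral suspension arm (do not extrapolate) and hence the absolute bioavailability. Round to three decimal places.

F = 0.341

Trapezoidal AUC_0→16.5 (oral suspension):
  [0→1]: (0.00+4.82)/2 × 1 = 2.41
  [1→5]: (4.82+3.30)/2 × 4 = 16.24
  [5→7]: (3.30+2.08)/2 × 2 = 5.38
  [7→7.5]: (2.08+1.84)/2 × 0.5 = 0.98
  [7.5→13.5]: (1.84+0.44)/2 × 6 = 6.84
  [13.5→16.5]: (0.44+0.21)/2 × 3 = 0.975
  Sum = 32.825 µg/mL·h
F = (AUC_ev/D_ev)/(AUC_iv/D_iv) = (32.825/20)/(48.1/10) = 1.64125/4.81 = 0.3412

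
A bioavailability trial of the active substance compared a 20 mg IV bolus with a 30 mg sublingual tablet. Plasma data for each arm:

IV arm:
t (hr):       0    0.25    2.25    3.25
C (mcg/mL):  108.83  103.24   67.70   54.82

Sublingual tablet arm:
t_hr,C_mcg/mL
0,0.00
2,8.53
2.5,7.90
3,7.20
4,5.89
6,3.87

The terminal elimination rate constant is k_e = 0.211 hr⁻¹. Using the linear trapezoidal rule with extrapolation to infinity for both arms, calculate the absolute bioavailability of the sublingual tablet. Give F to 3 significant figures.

F = 0.0656

Trapezoidal AUC_0→3.25 (IV):
  [0→0.25]: (108.83+103.24)/2 × 0.25 = 26.50875
  [0.25→2.25]: (103.24+67.70)/2 × 2 = 170.94
  [2.25→3.25]: (67.70+54.82)/2 × 1 = 61.26
  Sum = 258.70875 mcg/mL·hr
IV tail: 54.82/0.211 = 259.810; AUC_iv,0→∞ = 258.70875 + 259.810 = 518.51875 mcg/mL·hr
Trapezoidal AUC_0→6 (sublingual tablet):
  [0→2]: (0.00+8.53)/2 × 2 = 8.53
  [2→2.5]: (8.53+7.90)/2 × 0.5 = 4.1075
  [2.5→3]: (7.90+7.20)/2 × 0.5 = 3.775
  [3→4]: (7.20+5.89)/2 × 1 = 6.545
  [4→6]: (5.89+3.87)/2 × 2 = 9.76
  Sum = 32.7175 mcg/mL·hr
sublingual tablet tail: 3.87/0.211 = 18.341; AUC_ev,0→∞ = 32.7175 + 18.341 = 51.0585 mcg/mL·hr
F = (AUC_ev/D_ev)/(AUC_iv/D_iv) = (51.0585/30)/(518.51875/20) = 1.70195/25.9259 = 0.0656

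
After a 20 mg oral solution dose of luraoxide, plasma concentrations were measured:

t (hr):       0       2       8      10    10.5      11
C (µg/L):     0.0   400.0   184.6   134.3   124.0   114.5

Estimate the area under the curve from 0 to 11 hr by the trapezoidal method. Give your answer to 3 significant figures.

Trapezoidal AUC_0→11:
  [0→2]: (0.0+400.0)/2 × 2 = 400.0
  [2→8]: (400.0+184.6)/2 × 6 = 1753.8
  [8→10]: (184.6+134.3)/2 × 2 = 318.9
  [10→10.5]: (134.3+124.0)/2 × 0.5 = 64.575
  [10.5→11]: (124.0+114.5)/2 × 0.5 = 59.625
  Sum = 2596.9 µg/L·hr

AUC = 2600 µg/L·hr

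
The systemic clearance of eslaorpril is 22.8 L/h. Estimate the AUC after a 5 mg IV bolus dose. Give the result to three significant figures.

AUC = 0.219 mg/L·h

AUC_0→∞ = Dose_iv / CL
        = 5 / 22.8 = 0.219298 mg/L·h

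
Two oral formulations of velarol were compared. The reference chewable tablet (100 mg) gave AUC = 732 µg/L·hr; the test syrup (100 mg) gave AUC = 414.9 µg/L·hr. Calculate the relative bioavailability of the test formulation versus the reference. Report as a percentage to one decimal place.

F_rel = 56.7%

F_rel = (AUC_test/D_test) / (AUC_ref/D_ref)
      = (414.9/100) / (732/100)
      = 4.149 / 7.32 = 0.5668 = 56.68%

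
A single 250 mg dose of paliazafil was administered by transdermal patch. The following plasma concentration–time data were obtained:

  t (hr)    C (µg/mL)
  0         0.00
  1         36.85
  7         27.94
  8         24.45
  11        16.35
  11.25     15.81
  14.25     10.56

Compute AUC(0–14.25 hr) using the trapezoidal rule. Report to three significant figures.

AUC = 344 µg/mL·hr

Trapezoidal AUC_0→14.25:
  [0→1]: (0.00+36.85)/2 × 1 = 18.425
  [1→7]: (36.85+27.94)/2 × 6 = 194.37
  [7→8]: (27.94+24.45)/2 × 1 = 26.195
  [8→11]: (24.45+16.35)/2 × 3 = 61.2
  [11→11.25]: (16.35+15.81)/2 × 0.25 = 4.02
  [11.25→14.25]: (15.81+10.56)/2 × 3 = 39.555
  Sum = 343.765 µg/mL·hr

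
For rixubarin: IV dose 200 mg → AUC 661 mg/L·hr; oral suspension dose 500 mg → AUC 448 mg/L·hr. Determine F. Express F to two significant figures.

F = 0.27

F = (AUC_ev / D_ev) / (AUC_iv / D_iv)
  = (448/500) / (661/200)
  = 0.896 / 3.305 = 0.2711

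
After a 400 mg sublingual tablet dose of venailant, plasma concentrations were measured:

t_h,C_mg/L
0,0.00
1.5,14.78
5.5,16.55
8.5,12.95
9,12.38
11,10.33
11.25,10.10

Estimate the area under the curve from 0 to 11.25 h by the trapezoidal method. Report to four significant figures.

AUC = 149.6 mg/L·h

Trapezoidal AUC_0→11.25:
  [0→1.5]: (0.00+14.78)/2 × 1.5 = 11.085
  [1.5→5.5]: (14.78+16.55)/2 × 4 = 62.66
  [5.5→8.5]: (16.55+12.95)/2 × 3 = 44.25
  [8.5→9]: (12.95+12.38)/2 × 0.5 = 6.3325
  [9→11]: (12.38+10.33)/2 × 2 = 22.71
  [11→11.25]: (10.33+10.10)/2 × 0.25 = 2.55375
  Sum = 149.59125 mg/L·h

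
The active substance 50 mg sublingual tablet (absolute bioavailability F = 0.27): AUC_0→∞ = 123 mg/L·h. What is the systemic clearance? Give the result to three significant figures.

CL = 0.110 L/h

CL = F × Dose / AUC_0→∞
   = 0.27 × 50 / 123 = 0.109756 L/h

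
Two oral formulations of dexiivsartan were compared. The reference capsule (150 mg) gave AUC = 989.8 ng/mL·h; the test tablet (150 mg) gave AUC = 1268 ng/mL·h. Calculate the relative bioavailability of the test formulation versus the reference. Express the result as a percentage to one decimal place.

F_rel = (AUC_test/D_test) / (AUC_ref/D_ref)
      = (1268/150) / (989.8/150)
      = 8.45333 / 6.59867 = 1.2811 = 128.11%

F_rel = 128.1%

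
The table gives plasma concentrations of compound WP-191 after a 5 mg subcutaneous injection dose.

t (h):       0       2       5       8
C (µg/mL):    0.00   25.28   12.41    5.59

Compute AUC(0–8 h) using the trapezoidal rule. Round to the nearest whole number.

Trapezoidal AUC_0→8:
  [0→2]: (0.00+25.28)/2 × 2 = 25.28
  [2→5]: (25.28+12.41)/2 × 3 = 56.535
  [5→8]: (12.41+5.59)/2 × 3 = 27.0
  Sum = 108.815 µg/mL·h

AUC = 109 µg/mL·h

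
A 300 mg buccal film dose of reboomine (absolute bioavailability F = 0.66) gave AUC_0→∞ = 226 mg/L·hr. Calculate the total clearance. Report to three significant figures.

CL = 0.876 L/hr

CL = F × Dose / AUC_0→∞
   = 0.66 × 300 / 226 = 0.876106 L/hr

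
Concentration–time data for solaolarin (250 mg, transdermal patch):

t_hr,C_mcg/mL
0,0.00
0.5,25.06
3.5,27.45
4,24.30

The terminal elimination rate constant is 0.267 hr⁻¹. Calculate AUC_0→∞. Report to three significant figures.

Trapezoidal AUC_0→4:
  [0→0.5]: (0.00+25.06)/2 × 0.5 = 6.265
  [0.5→3.5]: (25.06+27.45)/2 × 3 = 78.765
  [3.5→4]: (27.45+24.30)/2 × 0.5 = 12.9375
  Sum = 97.9675 mcg/mL·hr
Extrapolated tail: C_last / k_e = 24.30 / 0.267 = 91.011
AUC_0→∞ = 97.9675 + 91.011 = 188.9785 mcg/mL·hr

AUC = 189 mcg/mL·hr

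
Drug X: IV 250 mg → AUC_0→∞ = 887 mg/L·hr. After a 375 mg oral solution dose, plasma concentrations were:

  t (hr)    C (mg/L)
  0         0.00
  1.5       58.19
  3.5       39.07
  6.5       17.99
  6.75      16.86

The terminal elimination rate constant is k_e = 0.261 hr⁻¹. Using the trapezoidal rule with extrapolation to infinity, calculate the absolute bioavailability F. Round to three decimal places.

F = 0.222

Trapezoidal AUC_0→6.75 (oral solution):
  [0→1.5]: (0.00+58.19)/2 × 1.5 = 43.6425
  [1.5→3.5]: (58.19+39.07)/2 × 2 = 97.26
  [3.5→6.5]: (39.07+17.99)/2 × 3 = 85.59
  [6.5→6.75]: (17.99+16.86)/2 × 0.25 = 4.35625
  Sum = 230.84875 mg/L·hr
Tail: C_last/k_e = 16.86/0.261 = 64.598
AUC_0→∞ (oral solution) = 230.84875 + 64.598 = 295.44675 mg/L·hr
F = (AUC_ev/D_ev)/(AUC_iv/D_iv) = (295.44675/375)/(887/250) = 0.787858/3.548 = 0.2221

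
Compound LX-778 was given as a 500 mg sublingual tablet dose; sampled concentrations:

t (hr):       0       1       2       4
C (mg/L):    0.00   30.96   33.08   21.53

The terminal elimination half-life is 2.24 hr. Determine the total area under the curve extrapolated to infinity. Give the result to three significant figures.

Trapezoidal AUC_0→4:
  [0→1]: (0.00+30.96)/2 × 1 = 15.48
  [1→2]: (30.96+33.08)/2 × 1 = 32.02
  [2→4]: (33.08+21.53)/2 × 2 = 54.61
  Sum = 102.11 mg/L·hr
k_e = ln2 / t½ = 0.693147 / 2.24 = 0.3094 hr^-1
Extrapolated tail: C_last / k_e = 21.53 / 0.3094 = 69.586
AUC_0→∞ = 102.11 + 69.586 = 171.696 mg/L·hr

AUC = 172 mg/L·hr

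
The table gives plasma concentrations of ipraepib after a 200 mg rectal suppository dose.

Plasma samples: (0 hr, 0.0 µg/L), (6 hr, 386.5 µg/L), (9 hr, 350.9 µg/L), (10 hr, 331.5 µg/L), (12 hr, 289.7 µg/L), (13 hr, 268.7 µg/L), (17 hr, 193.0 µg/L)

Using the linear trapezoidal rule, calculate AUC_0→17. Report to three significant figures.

Trapezoidal AUC_0→17:
  [0→6]: (0.0+386.5)/2 × 6 = 1159.5
  [6→9]: (386.5+350.9)/2 × 3 = 1106.1
  [9→10]: (350.9+331.5)/2 × 1 = 341.2
  [10→12]: (331.5+289.7)/2 × 2 = 621.2
  [12→13]: (289.7+268.7)/2 × 1 = 279.2
  [13→17]: (268.7+193.0)/2 × 4 = 923.4
  Sum = 4430.6 µg/L·hr

AUC = 4430 µg/L·hr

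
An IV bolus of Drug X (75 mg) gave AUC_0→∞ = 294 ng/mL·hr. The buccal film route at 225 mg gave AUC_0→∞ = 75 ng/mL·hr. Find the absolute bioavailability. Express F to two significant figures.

F = 0.085

F = (AUC_ev / D_ev) / (AUC_iv / D_iv)
  = (75/225) / (294/75)
  = 0.333333 / 3.92 = 0.0850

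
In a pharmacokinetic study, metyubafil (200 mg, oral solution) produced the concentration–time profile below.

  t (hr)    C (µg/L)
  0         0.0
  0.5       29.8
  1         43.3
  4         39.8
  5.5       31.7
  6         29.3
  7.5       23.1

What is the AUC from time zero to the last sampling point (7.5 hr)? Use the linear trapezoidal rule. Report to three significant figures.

Trapezoidal AUC_0→7.5:
  [0→0.5]: (0.0+29.8)/2 × 0.5 = 7.45
  [0.5→1]: (29.8+43.3)/2 × 0.5 = 18.275
  [1→4]: (43.3+39.8)/2 × 3 = 124.65
  [4→5.5]: (39.8+31.7)/2 × 1.5 = 53.625
  [5.5→6]: (31.7+29.3)/2 × 0.5 = 15.25
  [6→7.5]: (29.3+23.1)/2 × 1.5 = 39.3
  Sum = 258.55 µg/L·hr

AUC = 259 µg/L·hr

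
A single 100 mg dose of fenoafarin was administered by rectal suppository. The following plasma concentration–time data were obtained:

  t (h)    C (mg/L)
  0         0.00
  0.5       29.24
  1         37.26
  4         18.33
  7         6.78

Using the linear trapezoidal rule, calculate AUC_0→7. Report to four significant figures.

AUC = 145.0 mg/L·h

Trapezoidal AUC_0→7:
  [0→0.5]: (0.00+29.24)/2 × 0.5 = 7.31
  [0.5→1]: (29.24+37.26)/2 × 0.5 = 16.625
  [1→4]: (37.26+18.33)/2 × 3 = 83.385
  [4→7]: (18.33+6.78)/2 × 3 = 37.665
  Sum = 144.985 mg/L·h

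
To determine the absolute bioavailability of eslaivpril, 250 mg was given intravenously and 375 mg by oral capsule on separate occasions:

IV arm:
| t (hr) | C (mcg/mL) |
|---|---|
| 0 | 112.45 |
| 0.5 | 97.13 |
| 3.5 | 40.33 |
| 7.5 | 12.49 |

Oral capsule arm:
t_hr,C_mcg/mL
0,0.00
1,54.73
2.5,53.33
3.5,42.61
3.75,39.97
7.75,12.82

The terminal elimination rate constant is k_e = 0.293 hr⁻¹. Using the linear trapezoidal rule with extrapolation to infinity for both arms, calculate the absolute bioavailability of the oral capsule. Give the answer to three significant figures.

Trapezoidal AUC_0→7.5 (IV):
  [0→0.5]: (112.45+97.13)/2 × 0.5 = 52.395
  [0.5→3.5]: (97.13+40.33)/2 × 3 = 206.19
  [3.5→7.5]: (40.33+12.49)/2 × 4 = 105.64
  Sum = 364.225 mcg/mL·hr
IV tail: 12.49/0.293 = 42.628; AUC_iv,0→∞ = 364.225 + 42.628 = 406.853 mcg/mL·hr
Trapezoidal AUC_0→7.75 (oral capsule):
  [0→1]: (0.00+54.73)/2 × 1 = 27.365
  [1→2.5]: (54.73+53.33)/2 × 1.5 = 81.045
  [2.5→3.5]: (53.33+42.61)/2 × 1 = 47.97
  [3.5→3.75]: (42.61+39.97)/2 × 0.25 = 10.3225
  [3.75→7.75]: (39.97+12.82)/2 × 4 = 105.58
  Sum = 272.2825 mcg/mL·hr
oral capsule tail: 12.82/0.293 = 43.754; AUC_ev,0→∞ = 272.2825 + 43.754 = 316.0365 mcg/mL·hr
F = (AUC_ev/D_ev)/(AUC_iv/D_iv) = (316.0365/375)/(406.853/250) = 0.842764/1.627412 = 0.5179

F = 0.518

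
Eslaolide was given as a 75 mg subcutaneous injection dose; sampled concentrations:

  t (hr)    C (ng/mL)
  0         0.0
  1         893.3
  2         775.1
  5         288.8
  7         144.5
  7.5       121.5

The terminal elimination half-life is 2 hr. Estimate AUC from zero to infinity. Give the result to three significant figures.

AUC = 3730 ng/mL·hr

Trapezoidal AUC_0→7.5:
  [0→1]: (0.0+893.3)/2 × 1 = 446.65
  [1→2]: (893.3+775.1)/2 × 1 = 834.2
  [2→5]: (775.1+288.8)/2 × 3 = 1595.85
  [5→7]: (288.8+144.5)/2 × 2 = 433.3
  [7→7.5]: (144.5+121.5)/2 × 0.5 = 66.5
  Sum = 3376.5 ng/mL·hr
k_e = ln2 / t½ = 0.693147 / 2 = 0.3466 hr^-1
Extrapolated tail: C_last / k_e = 121.5 / 0.3466 = 350.548
AUC_0→∞ = 3376.5 + 350.548 = 3727.048 ng/mL·hr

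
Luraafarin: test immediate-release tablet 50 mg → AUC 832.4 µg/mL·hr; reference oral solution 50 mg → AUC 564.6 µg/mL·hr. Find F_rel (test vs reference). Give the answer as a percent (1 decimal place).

F_rel = (AUC_test/D_test) / (AUC_ref/D_ref)
      = (832.4/50) / (564.6/50)
      = 16.648 / 11.292 = 1.4743 = 147.43%

F_rel = 147.4%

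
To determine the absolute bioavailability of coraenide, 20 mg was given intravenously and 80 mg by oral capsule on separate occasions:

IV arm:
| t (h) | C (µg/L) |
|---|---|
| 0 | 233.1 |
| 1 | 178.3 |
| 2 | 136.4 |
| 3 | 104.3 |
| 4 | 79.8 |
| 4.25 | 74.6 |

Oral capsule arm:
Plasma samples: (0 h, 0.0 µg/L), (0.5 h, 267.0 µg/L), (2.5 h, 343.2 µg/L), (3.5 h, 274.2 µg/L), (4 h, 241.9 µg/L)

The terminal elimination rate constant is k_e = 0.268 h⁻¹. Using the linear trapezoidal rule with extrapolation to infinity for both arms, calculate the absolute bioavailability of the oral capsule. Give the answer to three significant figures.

Trapezoidal AUC_0→4.25 (IV):
  [0→1]: (233.1+178.3)/2 × 1 = 205.7
  [1→2]: (178.3+136.4)/2 × 1 = 157.35
  [2→3]: (136.4+104.3)/2 × 1 = 120.35
  [3→4]: (104.3+79.8)/2 × 1 = 92.05
  [4→4.25]: (79.8+74.6)/2 × 0.25 = 19.3
  Sum = 594.75 µg/L·h
IV tail: 74.6/0.268 = 278.358; AUC_iv,0→∞ = 594.75 + 278.358 = 873.108 µg/L·h
Trapezoidal AUC_0→4 (oral capsule):
  [0→0.5]: (0.0+267.0)/2 × 0.5 = 66.75
  [0.5→2.5]: (267.0+343.2)/2 × 2 = 610.2
  [2.5→3.5]: (343.2+274.2)/2 × 1 = 308.7
  [3.5→4]: (274.2+241.9)/2 × 0.5 = 129.025
  Sum = 1114.675 µg/L·h
oral capsule tail: 241.9/0.268 = 902.612; AUC_ev,0→∞ = 1114.675 + 902.612 = 2017.287 µg/L·h
F = (AUC_ev/D_ev)/(AUC_iv/D_iv) = (2017.287/80)/(873.108/20) = 25.2161/43.6554 = 0.5776

F = 0.578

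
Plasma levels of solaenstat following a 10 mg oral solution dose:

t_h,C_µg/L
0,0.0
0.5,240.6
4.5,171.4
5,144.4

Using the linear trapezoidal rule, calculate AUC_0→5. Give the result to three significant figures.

Trapezoidal AUC_0→5:
  [0→0.5]: (0.0+240.6)/2 × 0.5 = 60.15
  [0.5→4.5]: (240.6+171.4)/2 × 4 = 824.0
  [4.5→5]: (171.4+144.4)/2 × 0.5 = 78.95
  Sum = 963.1 µg/L·h

AUC = 963 µg/L·h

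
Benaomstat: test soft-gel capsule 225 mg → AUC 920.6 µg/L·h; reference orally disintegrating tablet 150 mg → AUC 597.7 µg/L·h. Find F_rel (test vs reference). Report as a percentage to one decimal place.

F_rel = 102.7%

F_rel = (AUC_test/D_test) / (AUC_ref/D_ref)
      = (920.6/225) / (597.7/150)
      = 4.09156 / 3.98467 = 1.0268 = 102.68%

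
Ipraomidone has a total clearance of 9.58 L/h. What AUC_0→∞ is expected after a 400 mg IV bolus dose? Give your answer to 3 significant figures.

AUC_0→∞ = Dose_iv / CL
        = 400 / 9.58 = 41.7537 mg/L·h

AUC = 41.8 mg/L·h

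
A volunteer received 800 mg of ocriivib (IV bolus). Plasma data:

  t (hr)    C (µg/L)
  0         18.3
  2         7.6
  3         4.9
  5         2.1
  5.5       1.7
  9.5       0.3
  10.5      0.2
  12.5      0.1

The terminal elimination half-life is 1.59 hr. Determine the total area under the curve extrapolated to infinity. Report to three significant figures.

Trapezoidal AUC_0→12.5:
  [0→2]: (18.3+7.6)/2 × 2 = 25.9
  [2→3]: (7.6+4.9)/2 × 1 = 6.25
  [3→5]: (4.9+2.1)/2 × 2 = 7.0
  [5→5.5]: (2.1+1.7)/2 × 0.5 = 0.95
  [5.5→9.5]: (1.7+0.3)/2 × 4 = 4.0
  [9.5→10.5]: (0.3+0.2)/2 × 1 = 0.25
  [10.5→12.5]: (0.2+0.1)/2 × 2 = 0.3
  Sum = 44.65 µg/L·hr
k_e = ln2 / t½ = 0.693147 / 1.59 = 0.4359 hr^-1
Extrapolated tail: C_last / k_e = 0.1 / 0.4359 = 0.229
AUC_0→∞ = 44.65 + 0.229 = 44.879 µg/L·hr

AUC = 44.9 µg/L·hr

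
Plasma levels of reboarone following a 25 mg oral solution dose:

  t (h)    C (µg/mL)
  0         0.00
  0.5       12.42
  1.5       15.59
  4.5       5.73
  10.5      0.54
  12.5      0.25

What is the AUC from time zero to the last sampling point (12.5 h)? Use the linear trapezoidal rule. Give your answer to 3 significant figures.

AUC = 68.7 µg/mL·h

Trapezoidal AUC_0→12.5:
  [0→0.5]: (0.00+12.42)/2 × 0.5 = 3.105
  [0.5→1.5]: (12.42+15.59)/2 × 1 = 14.005
  [1.5→4.5]: (15.59+5.73)/2 × 3 = 31.98
  [4.5→10.5]: (5.73+0.54)/2 × 6 = 18.81
  [10.5→12.5]: (0.54+0.25)/2 × 2 = 0.79
  Sum = 68.69 µg/mL·h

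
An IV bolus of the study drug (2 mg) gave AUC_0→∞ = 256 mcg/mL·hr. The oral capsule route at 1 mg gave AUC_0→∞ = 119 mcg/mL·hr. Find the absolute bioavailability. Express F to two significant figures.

F = 0.93

F = (AUC_ev / D_ev) / (AUC_iv / D_iv)
  = (119/1) / (256/2)
  = 119 / 128 = 0.9297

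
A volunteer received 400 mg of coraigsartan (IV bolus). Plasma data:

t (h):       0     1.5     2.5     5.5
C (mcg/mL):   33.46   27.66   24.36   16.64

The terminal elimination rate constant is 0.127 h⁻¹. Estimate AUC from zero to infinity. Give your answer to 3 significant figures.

AUC = 264 mcg/mL·h

Trapezoidal AUC_0→5.5:
  [0→1.5]: (33.46+27.66)/2 × 1.5 = 45.84
  [1.5→2.5]: (27.66+24.36)/2 × 1 = 26.01
  [2.5→5.5]: (24.36+16.64)/2 × 3 = 61.5
  Sum = 133.35 mcg/mL·h
Extrapolated tail: C_last / k_e = 16.64 / 0.127 = 131.024
AUC_0→∞ = 133.35 + 131.024 = 264.374 mcg/mL·h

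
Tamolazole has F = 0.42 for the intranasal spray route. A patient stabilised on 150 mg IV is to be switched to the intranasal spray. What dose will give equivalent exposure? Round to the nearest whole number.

For equal systemic exposure: F × D_ev = D_iv
D_ev = D_iv / F = 150 / 0.42 = 357.143 mg

D_intranasal = 357 mg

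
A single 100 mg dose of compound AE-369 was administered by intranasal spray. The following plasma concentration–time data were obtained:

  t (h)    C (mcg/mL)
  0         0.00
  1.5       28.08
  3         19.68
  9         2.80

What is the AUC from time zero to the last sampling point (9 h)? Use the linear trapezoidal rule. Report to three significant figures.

Trapezoidal AUC_0→9:
  [0→1.5]: (0.00+28.08)/2 × 1.5 = 21.06
  [1.5→3]: (28.08+19.68)/2 × 1.5 = 35.82
  [3→9]: (19.68+2.80)/2 × 6 = 67.44
  Sum = 124.32 mcg/mL·h

AUC = 124 mcg/mL·h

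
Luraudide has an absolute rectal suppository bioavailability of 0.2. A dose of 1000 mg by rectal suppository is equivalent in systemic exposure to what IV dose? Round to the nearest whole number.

Systemic exposure from an extravascular dose = F × D_ev, so the equivalent IV dose is F × D_ev.
D_iv = F × D_ev = 0.2 × 1000 = 200 mg

D_iv = 200 mg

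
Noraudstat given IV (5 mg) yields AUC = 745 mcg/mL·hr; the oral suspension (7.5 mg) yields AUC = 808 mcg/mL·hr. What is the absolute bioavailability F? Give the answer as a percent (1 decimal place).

F = (AUC_ev / D_ev) / (AUC_iv / D_iv)
  = (808/7.5) / (745/5)
  = 107.733 / 149 = 0.7230
  = 72.30%

F = 72.3%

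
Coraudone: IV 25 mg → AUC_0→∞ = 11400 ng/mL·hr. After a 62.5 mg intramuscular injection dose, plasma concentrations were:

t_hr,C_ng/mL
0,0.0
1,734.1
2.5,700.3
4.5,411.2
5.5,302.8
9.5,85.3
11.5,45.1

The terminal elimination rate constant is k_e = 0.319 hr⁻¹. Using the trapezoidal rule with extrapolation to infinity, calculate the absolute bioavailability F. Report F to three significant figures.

F = 0.139

Trapezoidal AUC_0→11.5 (intramuscular injection):
  [0→1]: (0.0+734.1)/2 × 1 = 367.05
  [1→2.5]: (734.1+700.3)/2 × 1.5 = 1075.8
  [2.5→4.5]: (700.3+411.2)/2 × 2 = 1111.5
  [4.5→5.5]: (411.2+302.8)/2 × 1 = 357.0
  [5.5→9.5]: (302.8+85.3)/2 × 4 = 776.2
  [9.5→11.5]: (85.3+45.1)/2 × 2 = 130.4
  Sum = 3817.95 ng/mL·hr
Tail: C_last/k_e = 45.1/0.319 = 141.379
AUC_0→∞ (intramuscular injection) = 3817.95 + 141.379 = 3959.329 ng/mL·hr
F = (AUC_ev/D_ev)/(AUC_iv/D_iv) = (3959.329/62.5)/(11400/25) = 63.349264/456 = 0.1389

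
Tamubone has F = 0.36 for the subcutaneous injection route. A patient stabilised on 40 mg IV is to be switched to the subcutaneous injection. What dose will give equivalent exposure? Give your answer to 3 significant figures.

For equal systemic exposure: F × D_ev = D_iv
D_ev = D_iv / F = 40 / 0.36 = 111.111 mg

D_subcutaneous = 111 mg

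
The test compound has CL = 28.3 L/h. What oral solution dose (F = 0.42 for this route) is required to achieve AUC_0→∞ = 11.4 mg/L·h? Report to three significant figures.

Dose = 768 mg

Dose = CL × AUC_0→∞ / F
     = 28.3 × 11.4 / 0.42 = 768.143 mg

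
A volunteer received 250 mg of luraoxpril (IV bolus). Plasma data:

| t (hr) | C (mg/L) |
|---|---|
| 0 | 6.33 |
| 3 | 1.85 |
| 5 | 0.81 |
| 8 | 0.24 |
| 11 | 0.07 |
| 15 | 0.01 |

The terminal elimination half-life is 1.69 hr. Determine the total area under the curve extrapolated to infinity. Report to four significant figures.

AUC = 17.15 mg/L·hr

Trapezoidal AUC_0→15:
  [0→3]: (6.33+1.85)/2 × 3 = 12.27
  [3→5]: (1.85+0.81)/2 × 2 = 2.66
  [5→8]: (0.81+0.24)/2 × 3 = 1.575
  [8→11]: (0.24+0.07)/2 × 3 = 0.465
  [11→15]: (0.07+0.01)/2 × 4 = 0.16
  Sum = 17.13 mg/L·hr
k_e = ln2 / t½ = 0.693147 / 1.69 = 0.4101 hr^-1
Extrapolated tail: C_last / k_e = 0.01 / 0.4101 = 0.024
AUC_0→∞ = 17.13 + 0.024 = 17.154 mg/L·hr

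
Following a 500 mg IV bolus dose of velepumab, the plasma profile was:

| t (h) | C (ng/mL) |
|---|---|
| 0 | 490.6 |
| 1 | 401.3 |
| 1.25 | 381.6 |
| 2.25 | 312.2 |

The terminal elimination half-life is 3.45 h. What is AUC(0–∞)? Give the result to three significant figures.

Trapezoidal AUC_0→2.25:
  [0→1]: (490.6+401.3)/2 × 1 = 445.95
  [1→1.25]: (401.3+381.6)/2 × 0.25 = 97.8625
  [1.25→2.25]: (381.6+312.2)/2 × 1 = 346.9
  Sum = 890.7125 ng/mL·h
k_e = ln2 / t½ = 0.693147 / 3.45 = 0.2009 h^-1
Extrapolated tail: C_last / k_e = 312.2 / 0.2009 = 1554.007
AUC_0→∞ = 890.7125 + 1554.007 = 2444.7195 ng/mL·h

AUC = 2440 ng/mL·h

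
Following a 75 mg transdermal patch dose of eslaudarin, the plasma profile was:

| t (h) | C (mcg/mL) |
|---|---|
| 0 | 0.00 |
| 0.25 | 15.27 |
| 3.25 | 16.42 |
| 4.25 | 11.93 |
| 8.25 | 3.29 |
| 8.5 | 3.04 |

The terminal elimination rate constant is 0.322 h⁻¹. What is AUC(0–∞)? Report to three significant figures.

AUC = 104 mcg/mL·h

Trapezoidal AUC_0→8.5:
  [0→0.25]: (0.00+15.27)/2 × 0.25 = 1.90875
  [0.25→3.25]: (15.27+16.42)/2 × 3 = 47.535
  [3.25→4.25]: (16.42+11.93)/2 × 1 = 14.175
  [4.25→8.25]: (11.93+3.29)/2 × 4 = 30.44
  [8.25→8.5]: (3.29+3.04)/2 × 0.25 = 0.79125
  Sum = 94.85 mcg/mL·h
Extrapolated tail: C_last / k_e = 3.04 / 0.322 = 9.441
AUC_0→∞ = 94.85 + 9.441 = 104.291 mcg/mL·h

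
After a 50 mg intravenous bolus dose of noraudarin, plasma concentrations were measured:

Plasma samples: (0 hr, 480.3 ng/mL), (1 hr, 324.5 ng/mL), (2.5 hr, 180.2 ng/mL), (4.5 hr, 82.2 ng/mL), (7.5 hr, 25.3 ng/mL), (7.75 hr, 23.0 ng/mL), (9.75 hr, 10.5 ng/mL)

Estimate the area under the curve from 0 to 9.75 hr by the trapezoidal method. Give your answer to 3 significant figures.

Trapezoidal AUC_0→9.75:
  [0→1]: (480.3+324.5)/2 × 1 = 402.4
  [1→2.5]: (324.5+180.2)/2 × 1.5 = 378.525
  [2.5→4.5]: (180.2+82.2)/2 × 2 = 262.4
  [4.5→7.5]: (82.2+25.3)/2 × 3 = 161.25
  [7.5→7.75]: (25.3+23.0)/2 × 0.25 = 6.0375
  [7.75→9.75]: (23.0+10.5)/2 × 2 = 33.5
  Sum = 1244.1125 ng/mL·hr

AUC = 1240 ng/mL·hr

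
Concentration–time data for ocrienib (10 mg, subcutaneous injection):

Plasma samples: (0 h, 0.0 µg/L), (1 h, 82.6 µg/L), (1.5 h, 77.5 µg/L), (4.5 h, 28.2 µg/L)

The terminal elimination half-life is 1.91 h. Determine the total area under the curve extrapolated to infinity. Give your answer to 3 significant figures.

AUC = 318 µg/L·h

Trapezoidal AUC_0→4.5:
  [0→1]: (0.0+82.6)/2 × 1 = 41.3
  [1→1.5]: (82.6+77.5)/2 × 0.5 = 40.025
  [1.5→4.5]: (77.5+28.2)/2 × 3 = 158.55
  Sum = 239.875 µg/L·h
k_e = ln2 / t½ = 0.693147 / 1.91 = 0.3629 h^-1
Extrapolated tail: C_last / k_e = 28.2 / 0.3629 = 77.707
AUC_0→∞ = 239.875 + 77.707 = 317.582 µg/L·h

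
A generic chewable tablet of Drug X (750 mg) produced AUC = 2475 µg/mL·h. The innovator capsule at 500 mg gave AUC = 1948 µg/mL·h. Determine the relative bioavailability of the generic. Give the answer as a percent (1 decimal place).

F_rel = (AUC_test/D_test) / (AUC_ref/D_ref)
      = (2475/750) / (1948/500)
      = 3.3 / 3.896 = 0.8470 = 84.70%

F_rel = 84.7%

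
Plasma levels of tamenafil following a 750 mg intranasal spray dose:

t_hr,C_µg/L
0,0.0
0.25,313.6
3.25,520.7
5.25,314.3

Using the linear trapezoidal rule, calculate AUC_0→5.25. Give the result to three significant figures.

AUC = 2130 µg/L·hr

Trapezoidal AUC_0→5.25:
  [0→0.25]: (0.0+313.6)/2 × 0.25 = 39.2
  [0.25→3.25]: (313.6+520.7)/2 × 3 = 1251.45
  [3.25→5.25]: (520.7+314.3)/2 × 2 = 835.0
  Sum = 2125.65 µg/L·hr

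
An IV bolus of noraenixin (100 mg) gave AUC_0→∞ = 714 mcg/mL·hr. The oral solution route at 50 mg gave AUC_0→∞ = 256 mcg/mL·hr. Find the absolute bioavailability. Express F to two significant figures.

F = (AUC_ev / D_ev) / (AUC_iv / D_iv)
  = (256/50) / (714/100)
  = 5.12 / 7.14 = 0.7171

F = 0.72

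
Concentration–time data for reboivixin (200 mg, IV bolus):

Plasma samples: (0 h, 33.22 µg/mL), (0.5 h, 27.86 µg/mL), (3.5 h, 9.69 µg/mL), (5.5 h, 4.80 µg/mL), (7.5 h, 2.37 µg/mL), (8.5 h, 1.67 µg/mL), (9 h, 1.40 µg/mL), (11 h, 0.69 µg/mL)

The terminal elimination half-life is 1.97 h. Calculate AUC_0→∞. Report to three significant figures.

AUC = 100 µg/mL·h

Trapezoidal AUC_0→11:
  [0→0.5]: (33.22+27.86)/2 × 0.5 = 15.27
  [0.5→3.5]: (27.86+9.69)/2 × 3 = 56.325
  [3.5→5.5]: (9.69+4.80)/2 × 2 = 14.49
  [5.5→7.5]: (4.80+2.37)/2 × 2 = 7.17
  [7.5→8.5]: (2.37+1.67)/2 × 1 = 2.02
  [8.5→9]: (1.67+1.40)/2 × 0.5 = 0.7675
  [9→11]: (1.40+0.69)/2 × 2 = 2.09
  Sum = 98.1325 µg/mL·h
k_e = ln2 / t½ = 0.693147 / 1.97 = 0.3519 h^-1
Extrapolated tail: C_last / k_e = 0.69 / 0.3519 = 1.961
AUC_0→∞ = 98.1325 + 1.961 = 100.0935 µg/mL·h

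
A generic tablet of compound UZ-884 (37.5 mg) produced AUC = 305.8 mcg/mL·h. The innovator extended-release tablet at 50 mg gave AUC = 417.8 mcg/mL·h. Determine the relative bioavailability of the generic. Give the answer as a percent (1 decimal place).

F_rel = 97.6%

F_rel = (AUC_test/D_test) / (AUC_ref/D_ref)
      = (305.8/37.5) / (417.8/50)
      = 8.15467 / 8.356 = 0.9759 = 97.59%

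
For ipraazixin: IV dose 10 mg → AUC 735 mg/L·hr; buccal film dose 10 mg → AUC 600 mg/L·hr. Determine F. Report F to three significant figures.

F = (AUC_ev / D_ev) / (AUC_iv / D_iv)
  = (600/10) / (735/10)
  = 60 / 73.5 = 0.8163

F = 0.816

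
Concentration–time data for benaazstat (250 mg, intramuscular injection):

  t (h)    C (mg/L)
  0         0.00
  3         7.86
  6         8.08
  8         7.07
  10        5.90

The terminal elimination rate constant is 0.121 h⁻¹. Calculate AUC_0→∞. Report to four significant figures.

Trapezoidal AUC_0→10:
  [0→3]: (0.00+7.86)/2 × 3 = 11.79
  [3→6]: (7.86+8.08)/2 × 3 = 23.91
  [6→8]: (8.08+7.07)/2 × 2 = 15.15
  [8→10]: (7.07+5.90)/2 × 2 = 12.97
  Sum = 63.82 mg/L·h
Extrapolated tail: C_last / k_e = 5.90 / 0.121 = 48.760
AUC_0→∞ = 63.82 + 48.760 = 112.58 mg/L·h

AUC = 112.6 mg/L·h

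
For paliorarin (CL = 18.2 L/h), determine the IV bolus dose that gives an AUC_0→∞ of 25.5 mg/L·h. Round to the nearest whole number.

Dose_iv = CL × AUC_0→∞
     = 18.2 × 25.5 = 464.1 mg

Dose = 464 mg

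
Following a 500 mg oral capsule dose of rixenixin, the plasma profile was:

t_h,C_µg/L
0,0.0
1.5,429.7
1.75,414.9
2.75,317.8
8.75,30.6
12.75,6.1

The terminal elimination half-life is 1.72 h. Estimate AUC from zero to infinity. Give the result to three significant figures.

AUC = 1930 µg/L·h

Trapezoidal AUC_0→12.75:
  [0→1.5]: (0.0+429.7)/2 × 1.5 = 322.275
  [1.5→1.75]: (429.7+414.9)/2 × 0.25 = 105.575
  [1.75→2.75]: (414.9+317.8)/2 × 1 = 366.35
  [2.75→8.75]: (317.8+30.6)/2 × 6 = 1045.2
  [8.75→12.75]: (30.6+6.1)/2 × 4 = 73.4
  Sum = 1912.8 µg/L·h
k_e = ln2 / t½ = 0.693147 / 1.72 = 0.4030 h^-1
Extrapolated tail: C_last / k_e = 6.1 / 0.403 = 15.136
AUC_0→∞ = 1912.8 + 15.136 = 1927.936 µg/L·h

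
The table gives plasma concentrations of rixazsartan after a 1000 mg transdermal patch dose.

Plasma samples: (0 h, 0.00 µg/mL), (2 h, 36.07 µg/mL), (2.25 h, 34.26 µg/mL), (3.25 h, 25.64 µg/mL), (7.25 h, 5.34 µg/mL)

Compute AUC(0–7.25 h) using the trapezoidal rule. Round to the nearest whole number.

AUC = 137 µg/mL·h

Trapezoidal AUC_0→7.25:
  [0→2]: (0.00+36.07)/2 × 2 = 36.07
  [2→2.25]: (36.07+34.26)/2 × 0.25 = 8.79125
  [2.25→3.25]: (34.26+25.64)/2 × 1 = 29.95
  [3.25→7.25]: (25.64+5.34)/2 × 4 = 61.96
  Sum = 136.77125 µg/mL·h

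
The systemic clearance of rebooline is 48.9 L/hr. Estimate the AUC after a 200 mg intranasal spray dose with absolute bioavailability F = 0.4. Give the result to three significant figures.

AUC_0→∞ = F × Dose / CL
        = 0.4 × 200 / 48.9 = 1.63599 mg/L·hr

AUC = 1.64 mg/L·hr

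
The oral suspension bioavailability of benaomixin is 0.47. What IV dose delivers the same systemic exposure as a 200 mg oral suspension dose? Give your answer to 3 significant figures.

Systemic exposure from an extravascular dose = F × D_ev, so the equivalent IV dose is F × D_ev.
D_iv = F × D_ev = 0.47 × 200 = 94 mg

D_iv = 94.0 mg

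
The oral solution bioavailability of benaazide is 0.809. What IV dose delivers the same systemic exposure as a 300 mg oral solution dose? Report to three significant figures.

Systemic exposure from an extravascular dose = F × D_ev, so the equivalent IV dose is F × D_ev.
D_iv = F × D_ev = 0.809 × 300 = 242.7 mg

D_iv = 243 mg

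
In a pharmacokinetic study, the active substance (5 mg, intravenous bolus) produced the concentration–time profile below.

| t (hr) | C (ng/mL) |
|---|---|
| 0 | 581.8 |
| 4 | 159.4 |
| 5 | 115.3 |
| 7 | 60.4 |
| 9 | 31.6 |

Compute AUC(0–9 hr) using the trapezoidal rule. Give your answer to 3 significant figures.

AUC = 1890 ng/mL·hr

Trapezoidal AUC_0→9:
  [0→4]: (581.8+159.4)/2 × 4 = 1482.4
  [4→5]: (159.4+115.3)/2 × 1 = 137.35
  [5→7]: (115.3+60.4)/2 × 2 = 175.7
  [7→9]: (60.4+31.6)/2 × 2 = 92.0
  Sum = 1887.45 ng/mL·hr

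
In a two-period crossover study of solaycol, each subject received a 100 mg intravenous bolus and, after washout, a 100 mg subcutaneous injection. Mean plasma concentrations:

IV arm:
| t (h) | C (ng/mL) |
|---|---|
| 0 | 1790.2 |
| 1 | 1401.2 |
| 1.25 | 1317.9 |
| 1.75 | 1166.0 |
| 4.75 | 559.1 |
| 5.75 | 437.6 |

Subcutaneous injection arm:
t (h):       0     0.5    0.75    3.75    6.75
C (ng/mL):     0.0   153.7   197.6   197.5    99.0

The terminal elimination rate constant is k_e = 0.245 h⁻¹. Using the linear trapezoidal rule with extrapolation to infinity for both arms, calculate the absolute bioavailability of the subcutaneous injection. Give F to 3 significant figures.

F = 0.205

Trapezoidal AUC_0→5.75 (IV):
  [0→1]: (1790.2+1401.2)/2 × 1 = 1595.7
  [1→1.25]: (1401.2+1317.9)/2 × 0.25 = 339.8875
  [1.25→1.75]: (1317.9+1166.0)/2 × 0.5 = 620.975
  [1.75→4.75]: (1166.0+559.1)/2 × 3 = 2587.65
  [4.75→5.75]: (559.1+437.6)/2 × 1 = 498.35
  Sum = 5642.5625 ng/mL·h
IV tail: 437.6/0.245 = 1786.122; AUC_iv,0→∞ = 5642.5625 + 1786.122 = 7428.6845 ng/mL·h
Trapezoidal AUC_0→6.75 (subcutaneous injection):
  [0→0.5]: (0.0+153.7)/2 × 0.5 = 38.425
  [0.5→0.75]: (153.7+197.6)/2 × 0.25 = 43.9125
  [0.75→3.75]: (197.6+197.5)/2 × 3 = 592.65
  [3.75→6.75]: (197.5+99.0)/2 × 3 = 444.75
  Sum = 1119.7375 ng/mL·h
subcutaneous injection tail: 99.0/0.245 = 404.082; AUC_ev,0→∞ = 1119.7375 + 404.082 = 1523.8195 ng/mL·h
F = (AUC_ev/D_ev)/(AUC_iv/D_iv) = (1523.8195/100)/(7428.6845/100) = 15.238195/74.286845 = 0.2051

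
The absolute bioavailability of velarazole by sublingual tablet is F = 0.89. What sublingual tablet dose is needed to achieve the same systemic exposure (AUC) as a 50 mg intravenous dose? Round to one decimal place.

For equal systemic exposure: F × D_ev = D_iv
D_ev = D_iv / F = 50 / 0.89 = 56.1798 mg

D_sublingual = 56.2 mg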